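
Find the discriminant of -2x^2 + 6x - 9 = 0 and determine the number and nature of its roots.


For ax^2 + bx + c = 0, discriminant D = b^2 - 4ac
Here a = -2, b = 6, c = -9
D = (6)^2 - 4(-2)(-9) = 36 - 72 = -36

D = -36 < 0
The equation has no real roots (2 complex conjugate roots).

Discriminant = -36, no real roots (2 complex conjugate roots)


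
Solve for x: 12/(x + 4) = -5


Multiply both sides by (x + 4): 12 = -5(x + 4)
Distribute: 12 = -5x - 20
-5x = 12 + 20 = 32
x = -32/5

x = -32/5


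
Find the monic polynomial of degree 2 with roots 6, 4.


A monic polynomial with roots 6, 4 is:
p(x) = (x - 6)(x - 4)
After multiplying by (x - 6): x - 6
After multiplying by (x - 4): x^2 - 10x + 24

x^2 - 10x + 24


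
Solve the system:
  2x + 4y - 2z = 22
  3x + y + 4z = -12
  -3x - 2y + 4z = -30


Using Cramer's rule. Expand each determinant along the first row.
D  = 2*[1*4 - 4*(-2)] - 4*[3*4 - 4*(-3)] + (-2)*[3*(-2) - 1*(-3)]
  = 2*(12) - 4*(24) + (-2)*(-3) = -66
Dx = 22*[1*4 - 4*(-2)] - 4*[(-12)*4 - 4*(-30)] + (-2)*[(-12)*(-2) - 1*(-30)]
  = 22*(12) - 4*(72) + (-2)*(54) = -132
Dy = 2*[(-12)*4 - 4*(-30)] - 22*[3*4 - 4*(-3)] + (-2)*[3*(-30) - (-12)*(-3)]
  = 2*(72) - 22*(24) + (-2)*(-126) = -132
Dz = 2*[1*(-30) - (-12)*(-2)] - 4*[3*(-30) - (-12)*(-3)] + 22*[3*(-2) - 1*(-3)]
  = 2*(-54) - 4*(-126) + 22*(-3) = 330
x = Dx/D = -132/-66 = 2, y = Dy/D = -132/-66 = 2, z = Dz/D = 330/-66 = -5
Check eq1: (2)(2) + (4)(2) + (-2)(-5) = 22 = 22 ✓
Check eq2: (3)(2) + (1)(2) + (4)(-5) = -12 = -12 ✓
Check eq3: (-3)(2) + (-2)(2) + (4)(-5) = -30 = -30 ✓

x = 2, y = 2, z = -5


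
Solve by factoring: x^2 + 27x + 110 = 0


We need two numbers that multiply to 110 and add to 27.
Those numbers are 22 and 5 (since 22 * 5 = 110 and 22 + 5 = 27).
So x^2 + 27x + 110 = (x + 22)(x + 5) = 0
Setting each factor to zero: x = -22 or x = -5

x = -22, x = -5


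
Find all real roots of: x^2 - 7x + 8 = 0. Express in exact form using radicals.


Using the quadratic formula: x = (-b ± sqrt(b^2 - 4ac)) / (2a)
Here a = 1, b = -7, c = 8
Discriminant = b^2 - 4ac = (-7)^2 - 4(1)(8) = 49 - 32 = 17
Since discriminant = 17 > 0, there are two real roots.
x = (7 ± sqrt(17)) / 2
Numerically: x ≈ 5.5616 or x ≈ 1.4384

x = (7 + sqrt(17)) / 2 or x = (7 - sqrt(17)) / 2


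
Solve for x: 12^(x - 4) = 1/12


Express both sides with the same base.
1/12 = 12^(-1)
Since the bases match, equate exponents: x - 4 = -1
So x = -1 - (-4) = 3

x = 3


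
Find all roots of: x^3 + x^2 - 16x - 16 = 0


Let p(x) = x^3 + x^2 - 16x - 16. By the rational root theorem (leading coefficient 1), any rational root is an integer divisor of 16: try ±1, ±2, ... in turn.
Test x = 1: value = -30 ≠ 0.
Test x = -1: value = 0 ✓, so (x + 1) is a factor.
Synthetic division by (x + 1): bring down 1; 1(-1) + 1 = 0; 0(-1) - 16 = -16; (-16)(-1) - 16 = 0 → quotient x^2 - 16, remainder 0.
Solve the quadratic x^2 - 16 = 0: discriminant = 0^2 - 4(1)(-16) = 0 + 64 = 64.
sqrt(64) = 8, so x = (0 ± 8)/2: x = 4 or x = -4.
Collecting all roots found:

x = -4, x = -1, x = 4


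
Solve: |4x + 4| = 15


An absolute value equation |expr| = 15 gives two cases:
Case 1: 4x + 4 = 15
  4x = 11, so x = 11/4
Case 2: 4x + 4 = -15
  4x = -19, so x = -19/4

x = -19/4, x = 11/4


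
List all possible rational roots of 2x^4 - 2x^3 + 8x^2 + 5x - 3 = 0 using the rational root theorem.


Rational root theorem: possible roots are ±p/q where:
  p divides the constant term (-3): p ∈ {1, 3}
  q divides the leading coefficient (2): q ∈ {1, 2}

All possible rational roots: -3, -3/2, -1, -1/2, 1/2, 1, 3/2, 3

-3, -3/2, -1, -1/2, 1/2, 1, 3/2, 3


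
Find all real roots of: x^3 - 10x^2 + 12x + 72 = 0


Let p(x) = x^3 - 10x^2 + 12x + 72. By the rational root theorem (leading coefficient 1), any rational root is an integer divisor of 72: try ±1, ±2, ... in turn.
Test x = 1: value = 75 ≠ 0.
Test x = -1: value = 49 ≠ 0.
Test x = 2: value = 64 ≠ 0.
Test x = -2: value = 0 ✓, so (x + 2) is a factor.
Synthetic division by (x + 2): bring down 1; 1(-2) - 10 = -12; (-12)(-2) + 12 = 36; 36(-2) + 72 = 0 → quotient x^2 - 12x + 36, remainder 0.
Solve the quadratic x^2 - 12x + 36 = 0: discriminant = (-12)^2 - 4(1)(36) = 144 - 144 = 0.
Discriminant = 0, so a double root: x = 12/2 = 6.

x = -2, x = 6 (multiplicity 2)


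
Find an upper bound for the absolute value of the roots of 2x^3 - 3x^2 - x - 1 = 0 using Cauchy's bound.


Cauchy's bound: all roots r satisfy |r| <= 1 + max(|a_i/a_n|) for i = 0,...,n-1
where a_n is the leading coefficient.

Coefficients: [2, -3, -1, -1]
Leading coefficient a_n = 2
Ratios |a_i/a_n|: 3/2, 1/2, 1/2
Maximum ratio: 3/2
Cauchy's bound: |r| <= 1 + 3/2 = 5/2

Upper bound = 5/2


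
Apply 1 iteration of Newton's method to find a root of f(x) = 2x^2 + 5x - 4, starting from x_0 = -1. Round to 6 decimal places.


Newton's method: x_(n+1) = x_n - f(x_n)/f'(x_n)
f(x) = 2x^2 + 5x - 4
f'(x) = 4x + 5

Iteration 1:
  f(-1.000000) = -7.000000
  f'(-1.000000) = 1.000000
  x_1 = -1.000000 - (-7.000000)/(1.000000) = 6.000000

x_1 = 6.000000


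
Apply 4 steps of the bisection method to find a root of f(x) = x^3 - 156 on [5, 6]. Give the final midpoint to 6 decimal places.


f(x) = x^3 - 156
f(5) = -31 < 0
f(6) = 60 > 0

Step 1: midpoint = (5.000000 + 6.000000)/2 = 5.500000
  f(5.500000) = 10.375000
  f(mid) > 0, so root is in [5.000000, 5.500000]

Step 2: midpoint = (5.000000 + 5.500000)/2 = 5.250000
  f(5.250000) = -11.296875
  f(mid) < 0, so root is in [5.250000, 5.500000]

Step 3: midpoint = (5.250000 + 5.500000)/2 = 5.375000
  f(5.375000) = -0.712891
  f(mid) < 0, so root is in [5.375000, 5.500000]

Step 4: midpoint = (5.375000 + 5.500000)/2 = 5.437500
  f(5.437500) = 4.767334
  f(mid) > 0, so root is in [5.375000, 5.437500]

midpoint = 5.437500


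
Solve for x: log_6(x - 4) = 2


Convert to exponential form: x - 4 = 6^2 = 36
x = 36 + 4 = 40
Check: log_6(40 - 4) = log_6(36) = log_6(36) = 2 ✓

x = 40


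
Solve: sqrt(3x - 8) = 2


Square both sides: 3x - 8 = 2^2 = 4
3x = 4 + 8 = 12
x = 4
Check: sqrt(3*4 - 8) = sqrt(4) = 2 ✓

x = 4


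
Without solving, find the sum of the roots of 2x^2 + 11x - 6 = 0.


By Vieta's formulas for ax^2 + bx + c = 0:
  Sum of roots = -b/a
  Product of roots = c/a

Here a = 2, b = 11, c = -6
Sum = -(11)/2 = -11/2
Product = -6/2 = -3

Sum = -11/2


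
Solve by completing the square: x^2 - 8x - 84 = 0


Start: x^2 - 8x - 84 = 0
Move constant: x^2 - 8x = 84
Half of -8 is -4, squared is 16
Add 16 to both sides: x^2 - 8x + 16 = 100
(x - 4)^2 = 100
x - 4 = ±10
x = 4 + 10 = 14 or x = 4 - 10 = -6

x = -6, x = 14


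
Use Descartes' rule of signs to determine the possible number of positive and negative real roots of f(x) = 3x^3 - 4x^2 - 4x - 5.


Descartes' rule of signs:

For positive roots, count sign changes in f(x) = 3x^3 - 4x^2 - 4x - 5:
Signs of coefficients: +, -, -, -
Number of sign changes: 1
Possible positive real roots: 1

For negative roots, examine f(-x) = -3x^3 - 4x^2 + 4x - 5:
Signs of coefficients: -, -, +, -
Number of sign changes: 2
Possible negative real roots: 2, 0

Positive roots: 1; Negative roots: 2 or 0


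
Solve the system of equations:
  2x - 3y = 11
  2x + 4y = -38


Using Cramer's rule:
Determinant D = (2)(4) - (2)(-3) = 8 + 6 = 14
Dx = (11)(4) - (-38)(-3) = 44 - 114 = -70
Dy = (2)(-38) - (2)(11) = -76 - 22 = -98
x = Dx/D = -70/14 = -5
y = Dy/D = -98/14 = -7

x = -5, y = -7


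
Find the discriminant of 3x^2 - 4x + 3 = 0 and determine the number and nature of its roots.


For ax^2 + bx + c = 0, discriminant D = b^2 - 4ac
Here a = 3, b = -4, c = 3
D = (-4)^2 - 4(3)(3) = 16 - 36 = -20

D = -20 < 0
The equation has no real roots (2 complex conjugate roots).

Discriminant = -20, no real roots (2 complex conjugate roots)


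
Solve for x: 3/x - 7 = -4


Subtract -7 from both sides: 3/x = 3
Multiply both sides by x: 3 = 3 * x
Divide by 3: x = 1

x = 1


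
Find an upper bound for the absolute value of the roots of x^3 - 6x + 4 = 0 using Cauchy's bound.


Cauchy's bound: all roots r satisfy |r| <= 1 + max(|a_i/a_n|) for i = 0,...,n-1
where a_n is the leading coefficient.

Coefficients: [1, 0, -6, 4]
Leading coefficient a_n = 1
Ratios |a_i/a_n|: 0, 6, 4
Maximum ratio: 6
Cauchy's bound: |r| <= 1 + 6 = 7

Upper bound = 7


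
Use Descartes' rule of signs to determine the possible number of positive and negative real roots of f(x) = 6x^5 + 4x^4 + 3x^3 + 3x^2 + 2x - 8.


Descartes' rule of signs:

For positive roots, count sign changes in f(x) = 6x^5 + 4x^4 + 3x^3 + 3x^2 + 2x - 8:
Signs of coefficients: +, +, +, +, +, -
Number of sign changes: 1
Possible positive real roots: 1

For negative roots, examine f(-x) = -6x^5 + 4x^4 - 3x^3 + 3x^2 - 2x - 8:
Signs of coefficients: -, +, -, +, -, -
Number of sign changes: 4
Possible negative real roots: 4, 2, 0

Positive roots: 1; Negative roots: 4 or 2 or 0


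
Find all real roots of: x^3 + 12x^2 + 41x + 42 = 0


Let p(x) = x^3 + 12x^2 + 41x + 42. By the rational root theorem (leading coefficient 1), any rational root is an integer divisor of 42: try ±1, ±2, ... in turn.
Test x = 1: value = 96 ≠ 0.
Test x = -1: value = 12 ≠ 0.
Test x = 2: value = 180 ≠ 0.
Test x = -2: value = 0 ✓, so (x + 2) is a factor.
Synthetic division by (x + 2): bring down 1; 1(-2) + 12 = 10; 10(-2) + 41 = 21; 21(-2) + 42 = 0 → quotient x^2 + 10x + 21, remainder 0.
Solve the quadratic x^2 + 10x + 21 = 0: discriminant = 10^2 - 4(1)(21) = 100 - 84 = 16.
sqrt(16) = 4, so x = (-10 ± 4)/2: x = -3 or x = -7.

x = -7, x = -3, x = -2


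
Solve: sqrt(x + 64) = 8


Square both sides: x + 64 = 8^2 = 64
x = 64 - 64 = 0
x = 0
Check: sqrt(1*0 + 64) = sqrt(64) = 8 ✓

x = 0


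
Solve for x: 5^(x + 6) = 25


Express both sides with the same base.
25 = 5^2
Since the bases match, equate exponents: x + 6 = 2
So x = 2 - (6) = -4

x = -4


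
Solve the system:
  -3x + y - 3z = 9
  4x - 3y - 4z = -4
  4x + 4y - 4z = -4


Using Cramer's rule. Expand each determinant along the first row.
D  = (-3)*[(-3)*(-4) - (-4)*4] - 1*[4*(-4) - (-4)*4] + (-3)*[4*4 - (-3)*4]
  = (-3)*(28) - 1*(0) + (-3)*(28) = -168
Dx = 9*[(-3)*(-4) - (-4)*4] - 1*[(-4)*(-4) - (-4)*(-4)] + (-3)*[(-4)*4 - (-3)*(-4)]
  = 9*(28) - 1*(0) + (-3)*(-28) = 336
Dy = (-3)*[(-4)*(-4) - (-4)*(-4)] - 9*[4*(-4) - (-4)*4] + (-3)*[4*(-4) - (-4)*4]
  = (-3)*(0) - 9*(0) + (-3)*(0) = 0
Dz = (-3)*[(-3)*(-4) - (-4)*4] - 1*[4*(-4) - (-4)*4] + 9*[4*4 - (-3)*4]
  = (-3)*(28) - 1*(0) + 9*(28) = 168
x = Dx/D = 336/-168 = -2, y = Dy/D = 0/-168 = 0, z = Dz/D = 168/-168 = -1
Check eq1: (-3)(-2) + (1)(0) + (-3)(-1) = 9 = 9 ✓
Check eq2: (4)(-2) + (-3)(0) + (-4)(-1) = -4 = -4 ✓
Check eq3: (4)(-2) + (4)(0) + (-4)(-1) = -4 = -4 ✓

x = -2, y = 0, z = -1


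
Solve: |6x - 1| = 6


An absolute value equation |expr| = 6 gives two cases:
Case 1: 6x - 1 = 6
  6x = 7, so x = 7/6
Case 2: 6x - 1 = -6
  6x = -5, so x = -5/6

x = -5/6, x = 7/6


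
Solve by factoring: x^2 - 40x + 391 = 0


We need two numbers that multiply to 391 and add to -40.
Those numbers are -17 and -23 (since (-17) * (-23) = 391 and (-17) + (-23) = -40).
So x^2 - 40x + 391 = (x - 17)(x - 23) = 0
Setting each factor to zero: x = 17 or x = 23

x = 17, x = 23


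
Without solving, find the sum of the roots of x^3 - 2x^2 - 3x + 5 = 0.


By Vieta's formulas for x^3 + bx^2 + cx + d = 0:
  r1 + r2 + r3 = -b/a = 2
  r1*r2 + r1*r3 + r2*r3 = c/a = -3
  r1*r2*r3 = -d/a = -5


Sum = 2


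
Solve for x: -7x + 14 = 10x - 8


Starting with: -7x + 14 = 10x - 8
Move all x terms to left: (-7 - 10)x = -8 - 14
Simplify: -17x = -22
Divide both sides by -17: x = 22/17

x = 22/17


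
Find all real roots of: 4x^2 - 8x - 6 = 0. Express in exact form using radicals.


Using the quadratic formula: x = (-b ± sqrt(b^2 - 4ac)) / (2a)
Here a = 4, b = -8, c = -6
Discriminant = b^2 - 4ac = (-8)^2 - 4(4)(-6) = 64 + 96 = 160
Since discriminant = 160 > 0, there are two real roots.
x = (8 ± 4*sqrt(10)) / 8
Simplifying: x = (2 ± sqrt(10)) / 2
Numerically: x ≈ 2.5811 or x ≈ -0.5811

x = (2 + sqrt(10)) / 2 or x = (2 - sqrt(10)) / 2


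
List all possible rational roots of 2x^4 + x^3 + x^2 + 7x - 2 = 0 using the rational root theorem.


Rational root theorem: possible roots are ±p/q where:
  p divides the constant term (-2): p ∈ {1, 2}
  q divides the leading coefficient (2): q ∈ {1, 2}

All possible rational roots: -2, -1, -1/2, 1/2, 1, 2

-2, -1, -1/2, 1/2, 1, 2


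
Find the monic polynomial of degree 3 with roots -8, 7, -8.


A monic polynomial with roots -8, 7, -8 is:
p(x) = (x + 8)(x - 7)(x + 8)
After multiplying by (x + 8): x + 8
After multiplying by (x - 7): x^2 + x - 56
After multiplying by (x + 8): x^3 + 9x^2 - 48x - 448

x^3 + 9x^2 - 48x - 448


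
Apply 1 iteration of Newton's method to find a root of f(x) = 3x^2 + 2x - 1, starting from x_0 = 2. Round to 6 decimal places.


Newton's method: x_(n+1) = x_n - f(x_n)/f'(x_n)
f(x) = 3x^2 + 2x - 1
f'(x) = 6x + 2

Iteration 1:
  f(2.000000) = 15.000000
  f'(2.000000) = 14.000000
  x_1 = 2.000000 - (15.000000)/(14.000000) = 0.928571

x_1 = 0.928571


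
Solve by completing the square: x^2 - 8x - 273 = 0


Start: x^2 - 8x - 273 = 0
Move constant: x^2 - 8x = 273
Half of -8 is -4, squared is 16
Add 16 to both sides: x^2 - 8x + 16 = 289
(x - 4)^2 = 289
x - 4 = ±17
x = 4 + 17 = 21 or x = 4 - 17 = -13

x = -13, x = 21


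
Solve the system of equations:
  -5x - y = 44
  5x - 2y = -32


Using Cramer's rule:
Determinant D = (-5)(-2) - (5)(-1) = 10 + 5 = 15
Dx = (44)(-2) - (-32)(-1) = -88 - 32 = -120
Dy = (-5)(-32) - (5)(44) = 160 - 220 = -60
x = Dx/D = -120/15 = -8
y = Dy/D = -60/15 = -4

x = -8, y = -4


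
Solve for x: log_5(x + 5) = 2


Convert to exponential form: x + 5 = 5^2 = 25
x = 25 - 5 = 20
Check: log_5(20 + 5) = log_5(25) = log_5(25) = 2 ✓

x = 20


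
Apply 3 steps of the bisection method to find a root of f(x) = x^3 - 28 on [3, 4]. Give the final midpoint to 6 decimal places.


f(x) = x^3 - 28
f(3) = -1 < 0
f(4) = 36 > 0

Step 1: midpoint = (3.000000 + 4.000000)/2 = 3.500000
  f(3.500000) = 14.875000
  f(mid) > 0, so root is in [3.000000, 3.500000]

Step 2: midpoint = (3.000000 + 3.500000)/2 = 3.250000
  f(3.250000) = 6.328125
  f(mid) > 0, so root is in [3.000000, 3.250000]

Step 3: midpoint = (3.000000 + 3.250000)/2 = 3.125000
  f(3.125000) = 2.517578
  f(mid) > 0, so root is in [3.000000, 3.125000]

midpoint = 3.125000


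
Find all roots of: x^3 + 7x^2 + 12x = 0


The constant term is 0, so x = 0 is a root. Factor out x:
  x^2 + 7x + 12 = 0
Solve the quadratic x^2 + 7x + 12 = 0: discriminant = 7^2 - 4(1)(12) = 49 - 48 = 1.
sqrt(1) = 1, so x = (-7 ± 1)/2: x = -3 or x = -4.
Collecting all roots found:

x = -4, x = -3, x = 0


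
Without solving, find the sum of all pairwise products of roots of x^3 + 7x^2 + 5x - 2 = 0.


By Vieta's formulas for x^3 + bx^2 + cx + d = 0:
  r1 + r2 + r3 = -b/a = -7
  r1*r2 + r1*r3 + r2*r3 = c/a = 5
  r1*r2*r3 = -d/a = 2


Sum of pairwise products = 5


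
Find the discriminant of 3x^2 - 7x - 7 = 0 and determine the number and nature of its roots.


For ax^2 + bx + c = 0, discriminant D = b^2 - 4ac
Here a = 3, b = -7, c = -7
D = (-7)^2 - 4(3)(-7) = 49 + 84 = 133

D = 133 > 0 but not a perfect square
The equation has 2 distinct real irrational roots.

Discriminant = 133, 2 distinct real irrational roots


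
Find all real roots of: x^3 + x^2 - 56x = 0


The constant term is 0, so x = 0 is a root. Factor out x:
  x(x^2 + x - 56) = 0
Solve the quadratic x^2 + x - 56 = 0: discriminant = 1^2 - 4(1)(-56) = 1 + 224 = 225.
sqrt(225) = 15, so x = (-1 ± 15)/2: x = 7 or x = -8.

x = -8, x = 0, x = 7


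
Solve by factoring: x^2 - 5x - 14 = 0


We need two numbers that multiply to -14 and add to -5.
Those numbers are 2 and -7 (since 2 * (-7) = -14 and 2 + (-7) = -5).
So x^2 - 5x - 14 = (x + 2)(x - 7) = 0
Setting each factor to zero: x = -2 or x = 7

x = -2, x = 7


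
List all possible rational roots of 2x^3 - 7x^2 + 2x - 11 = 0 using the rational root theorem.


Rational root theorem: possible roots are ±p/q where:
  p divides the constant term (-11): p ∈ {1, 11}
  q divides the leading coefficient (2): q ∈ {1, 2}

All possible rational roots: -11, -11/2, -1, -1/2, 1/2, 1, 11/2, 11

-11, -11/2, -1, -1/2, 1/2, 1, 11/2, 11


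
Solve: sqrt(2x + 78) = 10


Square both sides: 2x + 78 = 10^2 = 100
2x = 100 - 78 = 22
x = 11
Check: sqrt(2*11 + 78) = sqrt(100) = 10 ✓

x = 11


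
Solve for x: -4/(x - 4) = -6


Multiply both sides by (x - 4): -4 = -6(x - 4)
Distribute: -4 = -6x + 24
-6x = -4 - 24 = -28
x = 14/3

x = 14/3


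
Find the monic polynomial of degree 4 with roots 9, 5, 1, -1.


A monic polynomial with roots 9, 5, 1, -1 is:
p(x) = (x - 9)(x - 5)(x - 1)(x + 1)
After multiplying by (x - 9): x - 9
After multiplying by (x - 5): x^2 - 14x + 45
After multiplying by (x - 1): x^3 - 15x^2 + 59x - 45
After multiplying by (x + 1): x^4 - 14x^3 + 44x^2 + 14x - 45

x^4 - 14x^3 + 44x^2 + 14x - 45


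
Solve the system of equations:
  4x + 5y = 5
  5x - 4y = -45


Using Cramer's rule:
Determinant D = (4)(-4) - (5)(5) = -16 - 25 = -41
Dx = (5)(-4) - (-45)(5) = -20 + 225 = 205
Dy = (4)(-45) - (5)(5) = -180 - 25 = -205
x = Dx/D = 205/-41 = -5
y = Dy/D = -205/-41 = 5

x = -5, y = 5


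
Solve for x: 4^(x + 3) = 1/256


Express both sides with the same base.
1/256 = 4^(-4)
Since the bases match, equate exponents: x + 3 = -4
So x = -4 - (3) = -7

x = -7


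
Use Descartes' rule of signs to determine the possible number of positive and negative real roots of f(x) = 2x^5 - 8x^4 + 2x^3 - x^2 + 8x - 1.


Descartes' rule of signs:

For positive roots, count sign changes in f(x) = 2x^5 - 8x^4 + 2x^3 - x^2 + 8x - 1:
Signs of coefficients: +, -, +, -, +, -
Number of sign changes: 5
Possible positive real roots: 5, 3, 1

For negative roots, examine f(-x) = -2x^5 - 8x^4 - 2x^3 - x^2 - 8x - 1:
Signs of coefficients: -, -, -, -, -, -
Number of sign changes: 0
Possible negative real roots: 0

Positive roots: 5 or 3 or 1; Negative roots: 0


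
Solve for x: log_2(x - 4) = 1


Convert to exponential form: x - 4 = 2^1 = 2
x = 2 + 4 = 6
Check: log_2(6 - 4) = log_2(2) = log_2(2) = 1 ✓

x = 6


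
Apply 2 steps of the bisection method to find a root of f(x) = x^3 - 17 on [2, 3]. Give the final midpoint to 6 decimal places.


f(x) = x^3 - 17
f(2) = -9 < 0
f(3) = 10 > 0

Step 1: midpoint = (2.000000 + 3.000000)/2 = 2.500000
  f(2.500000) = -1.375000
  f(mid) < 0, so root is in [2.500000, 3.000000]

Step 2: midpoint = (2.500000 + 3.000000)/2 = 2.750000
  f(2.750000) = 3.796875
  f(mid) > 0, so root is in [2.500000, 2.750000]

midpoint = 2.750000


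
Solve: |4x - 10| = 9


An absolute value equation |expr| = 9 gives two cases:
Case 1: 4x - 10 = 9
  4x = 19, so x = 19/4
Case 2: 4x - 10 = -9
  4x = 1, so x = 1/4

x = 1/4, x = 19/4


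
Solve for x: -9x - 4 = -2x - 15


Starting with: -9x - 4 = -2x - 15
Move all x terms to left: (-9 + 2)x = -15 + 4
Simplify: -7x = -11
Divide both sides by -7: x = 11/7

x = 11/7


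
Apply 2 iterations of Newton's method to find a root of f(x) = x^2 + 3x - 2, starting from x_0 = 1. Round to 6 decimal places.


Newton's method: x_(n+1) = x_n - f(x_n)/f'(x_n)
f(x) = x^2 + 3x - 2
f'(x) = 2x + 3

Iteration 1:
  f(1.000000) = 2.000000
  f'(1.000000) = 5.000000
  x_1 = 1.000000 - (2.000000)/(5.000000) = 0.600000

Iteration 2:
  f(0.600000) = 0.160000
  f'(0.600000) = 4.200000
  x_2 = 0.600000 - (0.160000)/(4.200000) = 0.561905

x_2 = 0.561905


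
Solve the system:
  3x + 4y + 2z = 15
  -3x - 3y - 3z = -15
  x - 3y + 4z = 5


Using Cramer's rule. Expand each determinant along the first row.
D  = 3*[(-3)*4 - (-3)*(-3)] - 4*[(-3)*4 - (-3)*1] + 2*[(-3)*(-3) - (-3)*1]
  = 3*(-21) - 4*(-9) + 2*(12) = -3
Dx = 15*[(-3)*4 - (-3)*(-3)] - 4*[(-15)*4 - (-3)*5] + 2*[(-15)*(-3) - (-3)*5]
  = 15*(-21) - 4*(-45) + 2*(60) = -15
Dy = 3*[(-15)*4 - (-3)*5] - 15*[(-3)*4 - (-3)*1] + 2*[(-3)*5 - (-15)*1]
  = 3*(-45) - 15*(-9) + 2*(0) = 0
Dz = 3*[(-3)*5 - (-15)*(-3)] - 4*[(-3)*5 - (-15)*1] + 15*[(-3)*(-3) - (-3)*1]
  = 3*(-60) - 4*(0) + 15*(12) = 0
x = Dx/D = -15/-3 = 5, y = Dy/D = 0/-3 = 0, z = Dz/D = 0/-3 = 0
Check eq1: (3)(5) + (4)(0) + (2)(0) = 15 = 15 ✓
Check eq2: (-3)(5) + (-3)(0) + (-3)(0) = -15 = -15 ✓
Check eq3: (1)(5) + (-3)(0) + (4)(0) = 5 = 5 ✓

x = 5, y = 0, z = 0


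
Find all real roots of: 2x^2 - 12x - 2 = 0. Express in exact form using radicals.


Using the quadratic formula: x = (-b ± sqrt(b^2 - 4ac)) / (2a)
Here a = 2, b = -12, c = -2
Discriminant = b^2 - 4ac = (-12)^2 - 4(2)(-2) = 144 + 16 = 160
Since discriminant = 160 > 0, there are two real roots.
x = (12 ± 4*sqrt(10)) / 4
Simplifying: x = 3 ± sqrt(10)
Numerically: x ≈ 6.1623 or x ≈ -0.1623

x = 3 + sqrt(10) or x = 3 - sqrt(10)


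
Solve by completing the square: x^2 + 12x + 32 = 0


Start: x^2 + 12x + 32 = 0
Move constant: x^2 + 12x = -32
Half of 12 is 6, squared is 36
Add 36 to both sides: x^2 + 12x + 36 = 4
(x + 6)^2 = 4
x + 6 = ±2
x = -6 + 2 = -4 or x = -6 - 2 = -8

x = -8, x = -4


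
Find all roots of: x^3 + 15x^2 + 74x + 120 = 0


Let p(x) = x^3 + 15x^2 + 74x + 120. By the rational root theorem (leading coefficient 1), any rational root is an integer divisor of 120: try ±1, ±2, ... in turn.
Test x = 1: value = 210 ≠ 0.
Test x = -1: value = 60 ≠ 0.
Test x = 2: value = 336 ≠ 0.
Test x = -2: value = 24 ≠ 0.
Test x = 3: value = 504 ≠ 0.
Test x = -3: value = 6 ≠ 0.
Test x = 4: value = 720 ≠ 0.
Test x = -4: value = 0 ✓, so (x + 4) is a factor.
Synthetic division by (x + 4): bring down 1; 1(-4) + 15 = 11; 11(-4) + 74 = 30; 30(-4) + 120 = 0 → quotient x^2 + 11x + 30, remainder 0.
Solve the quadratic x^2 + 11x + 30 = 0: discriminant = 11^2 - 4(1)(30) = 121 - 120 = 1.
sqrt(1) = 1, so x = (-11 ± 1)/2: x = -5 or x = -6.
Collecting all roots found:

x = -6, x = -5, x = -4


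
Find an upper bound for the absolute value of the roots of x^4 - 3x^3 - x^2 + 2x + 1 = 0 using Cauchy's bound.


Cauchy's bound: all roots r satisfy |r| <= 1 + max(|a_i/a_n|) for i = 0,...,n-1
where a_n is the leading coefficient.

Coefficients: [1, -3, -1, 2, 1]
Leading coefficient a_n = 1
Ratios |a_i/a_n|: 3, 1, 2, 1
Maximum ratio: 3
Cauchy's bound: |r| <= 1 + 3 = 4

Upper bound = 4


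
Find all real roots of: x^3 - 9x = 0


The constant term is 0, so x = 0 is a root. Factor out x:
  x(x^2 - 9) = 0
Solve the quadratic x^2 - 9 = 0: discriminant = 0^2 - 4(1)(-9) = 0 + 36 = 36.
sqrt(36) = 6, so x = (0 ± 6)/2: x = 3 or x = -3.

x = -3, x = 0, x = 3


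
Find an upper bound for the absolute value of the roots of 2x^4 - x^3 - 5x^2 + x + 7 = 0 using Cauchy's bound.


Cauchy's bound: all roots r satisfy |r| <= 1 + max(|a_i/a_n|) for i = 0,...,n-1
where a_n is the leading coefficient.

Coefficients: [2, -1, -5, 1, 7]
Leading coefficient a_n = 2
Ratios |a_i/a_n|: 1/2, 5/2, 1/2, 7/2
Maximum ratio: 7/2
Cauchy's bound: |r| <= 1 + 7/2 = 9/2

Upper bound = 9/2


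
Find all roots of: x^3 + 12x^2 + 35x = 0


The constant term is 0, so x = 0 is a root. Factor out x:
  x^2 + 12x + 35 = 0
Solve the quadratic x^2 + 12x + 35 = 0: discriminant = 12^2 - 4(1)(35) = 144 - 140 = 4.
sqrt(4) = 2, so x = (-12 ± 2)/2: x = -5 or x = -7.
Collecting all roots found:

x = -7, x = -5, x = 0


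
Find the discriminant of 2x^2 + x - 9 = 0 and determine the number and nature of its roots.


For ax^2 + bx + c = 0, discriminant D = b^2 - 4ac
Here a = 2, b = 1, c = -9
D = (1)^2 - 4(2)(-9) = 1 + 72 = 73

D = 73 > 0 but not a perfect square
The equation has 2 distinct real irrational roots.

Discriminant = 73, 2 distinct real irrational roots


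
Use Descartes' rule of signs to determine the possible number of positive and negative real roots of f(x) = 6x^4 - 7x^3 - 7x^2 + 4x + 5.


Descartes' rule of signs:

For positive roots, count sign changes in f(x) = 6x^4 - 7x^3 - 7x^2 + 4x + 5:
Signs of coefficients: +, -, -, +, +
Number of sign changes: 2
Possible positive real roots: 2, 0

For negative roots, examine f(-x) = 6x^4 + 7x^3 - 7x^2 - 4x + 5:
Signs of coefficients: +, +, -, -, +
Number of sign changes: 2
Possible negative real roots: 2, 0

Positive roots: 2 or 0; Negative roots: 2 or 0


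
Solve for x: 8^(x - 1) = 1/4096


Express both sides with the same base.
1/4096 = 8^(-4)
Since the bases match, equate exponents: x - 1 = -4
So x = -4 - (-1) = -3

x = -3


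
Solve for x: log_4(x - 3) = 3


Convert to exponential form: x - 3 = 4^3 = 64
x = 64 + 3 = 67
Check: log_4(67 - 3) = log_4(64) = log_4(64) = 3 ✓

x = 67


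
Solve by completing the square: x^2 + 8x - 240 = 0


Start: x^2 + 8x - 240 = 0
Move constant: x^2 + 8x = 240
Half of 8 is 4, squared is 16
Add 16 to both sides: x^2 + 8x + 16 = 256
(x + 4)^2 = 256
x + 4 = ±16
x = -4 + 16 = 12 or x = -4 - 16 = -20

x = -20, x = 12


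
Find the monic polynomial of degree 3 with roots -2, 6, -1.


A monic polynomial with roots -2, 6, -1 is:
p(x) = (x + 2)(x - 6)(x + 1)
After multiplying by (x + 2): x + 2
After multiplying by (x - 6): x^2 - 4x - 12
After multiplying by (x + 1): x^3 - 3x^2 - 16x - 12

x^3 - 3x^2 - 16x - 12


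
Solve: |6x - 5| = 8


An absolute value equation |expr| = 8 gives two cases:
Case 1: 6x - 5 = 8
  6x = 13, so x = 13/6
Case 2: 6x - 5 = -8
  6x = -3, so x = -1/2

x = -1/2, x = 13/6


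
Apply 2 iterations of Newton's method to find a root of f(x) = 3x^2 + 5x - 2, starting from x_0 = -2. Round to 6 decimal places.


Newton's method: x_(n+1) = x_n - f(x_n)/f'(x_n)
f(x) = 3x^2 + 5x - 2
f'(x) = 6x + 5

Iteration 1:
  f(-2.000000) = 0.000000
  f'(-2.000000) = -7.000000
  x_1 = -2.000000 - (0.000000)/(-7.000000) = -2.000000

Iteration 2:
  f(-2.000000) = 0.000000
  f'(-2.000000) = -7.000000
  x_2 = -2.000000 - (0.000000)/(-7.000000) = -2.000000

x_2 = -2.000000


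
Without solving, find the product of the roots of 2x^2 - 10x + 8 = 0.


By Vieta's formulas for ax^2 + bx + c = 0:
  Sum of roots = -b/a
  Product of roots = c/a

Here a = 2, b = -10, c = 8
Sum = -(-10)/2 = 5
Product = 8/2 = 4

Product = 4


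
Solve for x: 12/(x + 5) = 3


Multiply both sides by (x + 5): 12 = 3(x + 5)
Distribute: 12 = 3x + 15
3x = 12 - 15 = -3
x = -1

x = -1


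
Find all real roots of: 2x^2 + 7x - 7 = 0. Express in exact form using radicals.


Using the quadratic formula: x = (-b ± sqrt(b^2 - 4ac)) / (2a)
Here a = 2, b = 7, c = -7
Discriminant = b^2 - 4ac = 7^2 - 4(2)(-7) = 49 + 56 = 105
Since discriminant = 105 > 0, there are two real roots.
x = (-7 ± sqrt(105)) / 4
Numerically: x ≈ 0.8117 or x ≈ -4.3117

x = (-7 + sqrt(105)) / 4 or x = (-7 - sqrt(105)) / 4


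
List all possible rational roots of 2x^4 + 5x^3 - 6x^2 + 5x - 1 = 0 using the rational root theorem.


Rational root theorem: possible roots are ±p/q where:
  p divides the constant term (-1): p ∈ {1}
  q divides the leading coefficient (2): q ∈ {1, 2}

All possible rational roots: -1, -1/2, 1/2, 1

-1, -1/2, 1/2, 1


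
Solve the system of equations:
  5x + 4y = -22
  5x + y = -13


Using Cramer's rule:
Determinant D = (5)(1) - (5)(4) = 5 - 20 = -15
Dx = (-22)(1) - (-13)(4) = -22 + 52 = 30
Dy = (5)(-13) - (5)(-22) = -65 + 110 = 45
x = Dx/D = 30/-15 = -2
y = Dy/D = 45/-15 = -3

x = -2, y = -3


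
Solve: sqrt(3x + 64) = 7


Square both sides: 3x + 64 = 7^2 = 49
3x = 49 - 64 = -15
x = -5
Check: sqrt(3*(-5) + 64) = sqrt(49) = 7 ✓

x = -5


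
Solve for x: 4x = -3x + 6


Starting with: 4x = -3x + 6
Move all x terms to left: (4 + 3)x = 6 - 0
Simplify: 7x = 6
Divide both sides by 7: x = 6/7

x = 6/7


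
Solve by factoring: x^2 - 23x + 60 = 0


We need two numbers that multiply to 60 and add to -23.
Those numbers are -20 and -3 (since (-20) * (-3) = 60 and (-20) + (-3) = -23).
So x^2 - 23x + 60 = (x - 20)(x - 3) = 0
Setting each factor to zero: x = 20 or x = 3

x = 3, x = 20


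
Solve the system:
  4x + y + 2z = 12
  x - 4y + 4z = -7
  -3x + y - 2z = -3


Using Cramer's rule. Expand each determinant along the first row.
D  = 4*[(-4)*(-2) - 4*1] - 1*[1*(-2) - 4*(-3)] + 2*[1*1 - (-4)*(-3)]
  = 4*(4) - 1*(10) + 2*(-11) = -16
Dx = 12*[(-4)*(-2) - 4*1] - 1*[(-7)*(-2) - 4*(-3)] + 2*[(-7)*1 - (-4)*(-3)]
  = 12*(4) - 1*(26) + 2*(-19) = -16
Dy = 4*[(-7)*(-2) - 4*(-3)] - 12*[1*(-2) - 4*(-3)] + 2*[1*(-3) - (-7)*(-3)]
  = 4*(26) - 12*(10) + 2*(-24) = -64
Dz = 4*[(-4)*(-3) - (-7)*1] - 1*[1*(-3) - (-7)*(-3)] + 12*[1*1 - (-4)*(-3)]
  = 4*(19) - 1*(-24) + 12*(-11) = -32
x = Dx/D = -16/-16 = 1, y = Dy/D = -64/-16 = 4, z = Dz/D = -32/-16 = 2
Check eq1: (4)(1) + (1)(4) + (2)(2) = 12 = 12 ✓
Check eq2: (1)(1) + (-4)(4) + (4)(2) = -7 = -7 ✓
Check eq3: (-3)(1) + (1)(4) + (-2)(2) = -3 = -3 ✓

x = 1, y = 4, z = 2


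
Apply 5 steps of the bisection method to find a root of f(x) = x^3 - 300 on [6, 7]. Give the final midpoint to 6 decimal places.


f(x) = x^3 - 300
f(6) = -84 < 0
f(7) = 43 > 0

Step 1: midpoint = (6.000000 + 7.000000)/2 = 6.500000
  f(6.500000) = -25.375000
  f(mid) < 0, so root is in [6.500000, 7.000000]

Step 2: midpoint = (6.500000 + 7.000000)/2 = 6.750000
  f(6.750000) = 7.546875
  f(mid) > 0, so root is in [6.500000, 6.750000]

Step 3: midpoint = (6.500000 + 6.750000)/2 = 6.625000
  f(6.625000) = -9.224609
  f(mid) < 0, so root is in [6.625000, 6.750000]

Step 4: midpoint = (6.625000 + 6.750000)/2 = 6.687500
  f(6.687500) = -0.917236
  f(mid) < 0, so root is in [6.687500, 6.750000]

Step 5: midpoint = (6.687500 + 6.750000)/2 = 6.718750
  f(6.718750) = 3.295135
  f(mid) > 0, so root is in [6.687500, 6.718750]

midpoint = 6.718750


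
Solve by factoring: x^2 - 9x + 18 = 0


We need two numbers that multiply to 18 and add to -9.
Those numbers are -6 and -3 (since (-6) * (-3) = 18 and (-6) + (-3) = -9).
So x^2 - 9x + 18 = (x - 6)(x - 3) = 0
Setting each factor to zero: x = 6 or x = 3

x = 3, x = 6


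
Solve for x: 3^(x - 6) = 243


Express both sides with the same base.
243 = 3^5
Since the bases match, equate exponents: x - 6 = 5
So x = 5 - (-6) = 11

x = 11


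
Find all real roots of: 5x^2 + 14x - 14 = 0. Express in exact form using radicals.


Using the quadratic formula: x = (-b ± sqrt(b^2 - 4ac)) / (2a)
Here a = 5, b = 14, c = -14
Discriminant = b^2 - 4ac = 14^2 - 4(5)(-14) = 196 + 280 = 476
Since discriminant = 476 > 0, there are two real roots.
x = (-14 ± 2*sqrt(119)) / 10
Simplifying: x = (-7 ± sqrt(119)) / 5
Numerically: x ≈ 0.7817 or x ≈ -3.5817

x = (-7 + sqrt(119)) / 5 or x = (-7 - sqrt(119)) / 5


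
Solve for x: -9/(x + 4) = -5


Multiply both sides by (x + 4): -9 = -5(x + 4)
Distribute: -9 = -5x - 20
-5x = -9 + 20 = 11
x = -11/5

x = -11/5


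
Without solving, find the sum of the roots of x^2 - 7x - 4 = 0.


By Vieta's formulas for ax^2 + bx + c = 0:
  Sum of roots = -b/a
  Product of roots = c/a

Here a = 1, b = -7, c = -4
Sum = -(-7)/1 = 7
Product = -4/1 = -4

Sum = 7


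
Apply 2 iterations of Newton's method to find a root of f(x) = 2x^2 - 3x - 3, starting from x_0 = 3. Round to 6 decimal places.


Newton's method: x_(n+1) = x_n - f(x_n)/f'(x_n)
f(x) = 2x^2 - 3x - 3
f'(x) = 4x - 3

Iteration 1:
  f(3.000000) = 6.000000
  f'(3.000000) = 9.000000
  x_1 = 3.000000 - (6.000000)/(9.000000) = 2.333333

Iteration 2:
  f(2.333333) = 0.888889
  f'(2.333333) = 6.333333
  x_2 = 2.333333 - (0.888889)/(6.333333) = 2.192982

x_2 = 2.192982


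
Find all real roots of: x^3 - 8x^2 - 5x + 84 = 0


Let p(x) = x^3 - 8x^2 - 5x + 84. By the rational root theorem (leading coefficient 1), any rational root is an integer divisor of 84: try ±1, ±2, ... in turn.
Test x = 1: value = 72 ≠ 0.
Test x = -1: value = 80 ≠ 0.
Test x = 2: value = 50 ≠ 0.
Test x = -2: value = 54 ≠ 0.
Test x = 3: value = 24 ≠ 0.
Test x = -3: value = 0 ✓, so (x + 3) is a factor.
Synthetic division by (x + 3): bring down 1; 1(-3) - 8 = -11; (-11)(-3) - 5 = 28; 28(-3) + 84 = 0 → quotient x^2 - 11x + 28, remainder 0.
Solve the quadratic x^2 - 11x + 28 = 0: discriminant = (-11)^2 - 4(1)(28) = 121 - 112 = 9.
sqrt(9) = 3, so x = (11 ± 3)/2: x = 7 or x = 4.

x = -3, x = 4, x = 7


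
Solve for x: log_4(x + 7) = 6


Convert to exponential form: x + 7 = 4^6 = 4096
x = 4096 - 7 = 4089
Check: log_4(4089 + 7) = log_4(4096) = log_4(4096) = 6 ✓

x = 4089


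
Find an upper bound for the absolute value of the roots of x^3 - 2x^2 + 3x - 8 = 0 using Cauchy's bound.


Cauchy's bound: all roots r satisfy |r| <= 1 + max(|a_i/a_n|) for i = 0,...,n-1
where a_n is the leading coefficient.

Coefficients: [1, -2, 3, -8]
Leading coefficient a_n = 1
Ratios |a_i/a_n|: 2, 3, 8
Maximum ratio: 8
Cauchy's bound: |r| <= 1 + 8 = 9

Upper bound = 9


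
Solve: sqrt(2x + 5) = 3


Square both sides: 2x + 5 = 3^2 = 9
2x = 9 - 5 = 4
x = 2
Check: sqrt(2*2 + 5) = sqrt(9) = 3 ✓

x = 2


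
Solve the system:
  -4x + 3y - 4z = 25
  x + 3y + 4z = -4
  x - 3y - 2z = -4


Using Cramer's rule. Expand each determinant along the first row.
D  = (-4)*[3*(-2) - 4*(-3)] - 3*[1*(-2) - 4*1] + (-4)*[1*(-3) - 3*1]
  = (-4)*(6) - 3*(-6) + (-4)*(-6) = 18
Dx = 25*[3*(-2) - 4*(-3)] - 3*[(-4)*(-2) - 4*(-4)] + (-4)*[(-4)*(-3) - 3*(-4)]
  = 25*(6) - 3*(24) + (-4)*(24) = -18
Dy = (-4)*[(-4)*(-2) - 4*(-4)] - 25*[1*(-2) - 4*1] + (-4)*[1*(-4) - (-4)*1]
  = (-4)*(24) - 25*(-6) + (-4)*(0) = 54
Dz = (-4)*[3*(-4) - (-4)*(-3)] - 3*[1*(-4) - (-4)*1] + 25*[1*(-3) - 3*1]
  = (-4)*(-24) - 3*(0) + 25*(-6) = -54
x = Dx/D = -18/18 = -1, y = Dy/D = 54/18 = 3, z = Dz/D = -54/18 = -3
Check eq1: (-4)(-1) + (3)(3) + (-4)(-3) = 25 = 25 ✓
Check eq2: (1)(-1) + (3)(3) + (4)(-3) = -4 = -4 ✓
Check eq3: (1)(-1) + (-3)(3) + (-2)(-3) = -4 = -4 ✓

x = -1, y = 3, z = -3


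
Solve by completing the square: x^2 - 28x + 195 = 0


Start: x^2 - 28x + 195 = 0
Move constant: x^2 - 28x = -195
Half of -28 is -14, squared is 196
Add 196 to both sides: x^2 - 28x + 196 = 1
(x - 14)^2 = 1
x - 14 = ±1
x = 14 + 1 = 15 or x = 14 - 1 = 13

x = 13, x = 15


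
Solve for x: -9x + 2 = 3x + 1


Starting with: -9x + 2 = 3x + 1
Move all x terms to left: (-9 - 3)x = 1 - 2
Simplify: -12x = -1
Divide both sides by -12: x = 1/12

x = 1/12


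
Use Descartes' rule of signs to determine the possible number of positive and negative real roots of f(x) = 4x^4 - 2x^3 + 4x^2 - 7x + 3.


Descartes' rule of signs:

For positive roots, count sign changes in f(x) = 4x^4 - 2x^3 + 4x^2 - 7x + 3:
Signs of coefficients: +, -, +, -, +
Number of sign changes: 4
Possible positive real roots: 4, 2, 0

For negative roots, examine f(-x) = 4x^4 + 2x^3 + 4x^2 + 7x + 3:
Signs of coefficients: +, +, +, +, +
Number of sign changes: 0
Possible negative real roots: 0

Positive roots: 4 or 2 or 0; Negative roots: 0


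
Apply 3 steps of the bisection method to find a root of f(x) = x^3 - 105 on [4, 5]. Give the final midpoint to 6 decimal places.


f(x) = x^3 - 105
f(4) = -41 < 0
f(5) = 20 > 0

Step 1: midpoint = (4.000000 + 5.000000)/2 = 4.500000
  f(4.500000) = -13.875000
  f(mid) < 0, so root is in [4.500000, 5.000000]

Step 2: midpoint = (4.500000 + 5.000000)/2 = 4.750000
  f(4.750000) = 2.171875
  f(mid) > 0, so root is in [4.500000, 4.750000]

Step 3: midpoint = (4.500000 + 4.750000)/2 = 4.625000
  f(4.625000) = -6.068359
  f(mid) < 0, so root is in [4.625000, 4.750000]

midpoint = 4.625000


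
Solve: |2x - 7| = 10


An absolute value equation |expr| = 10 gives two cases:
Case 1: 2x - 7 = 10
  2x = 17, so x = 17/2
Case 2: 2x - 7 = -10
  2x = -3, so x = -3/2

x = -3/2, x = 17/2


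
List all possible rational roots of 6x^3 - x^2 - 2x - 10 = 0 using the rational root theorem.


Rational root theorem: possible roots are ±p/q where:
  p divides the constant term (-10): p ∈ {1, 2, 5, 10}
  q divides the leading coefficient (6): q ∈ {1, 2, 3, 6}

All possible rational roots: -10, -5, -10/3, -5/2, -2, -5/3, -1, -5/6, -2/3, -1/2, -1/3, -1/6, 1/6, 1/3, 1/2, 2/3, 5/6, 1, 5/3, 2, 5/2, 10/3, 5, 10

-10, -5, -10/3, -5/2, -2, -5/3, -1, -5/6, -2/3, -1/2, -1/3, -1/6, 1/6, 1/3, 1/2, 2/3, 5/6, 1, 5/3, 2, 5/2, 10/3, 5, 10


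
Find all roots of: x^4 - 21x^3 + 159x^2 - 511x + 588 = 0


Let p(x) = x^4 - 21x^3 + 159x^2 - 511x + 588. By the rational root theorem (leading coefficient 1), any rational root is an integer divisor of 588: try ±1, ±2, ... in turn.
Test x = 1: value = 216 ≠ 0.
Test x = -1: value = 1280 ≠ 0.
Test x = 2: value = 50 ≠ 0.
Test x = -2: value = 2430 ≠ 0.
Test x = 3: value = 0 ✓, so (x - 3) is a factor.
Synthetic division by (x - 3): bring down 1; 1(3) - 21 = -18; (-18)(3) + 159 = 105; 105(3) - 511 = -196; (-196)(3) + 588 = 0 → quotient x^3 - 18x^2 + 105x - 196, remainder 0.
Continue with the quotient x^3 - 18x^2 + 105x - 196 (candidates must divide 196).
Test x = 4: value = 0 ✓, so (x - 4) is a factor.
Synthetic division by (x - 4): bring down 1; 1(4) - 18 = -14; (-14)(4) + 105 = 49; 49(4) - 196 = 0 → quotient x^2 - 14x + 49, remainder 0.
Solve the quadratic x^2 - 14x + 49 = 0: discriminant = (-14)^2 - 4(1)(49) = 196 - 196 = 0.
Discriminant = 0, so a double root: x = 14/2 = 7.
Collecting all roots found:

x = 3, x = 4, x = 7 (multiplicity 2)


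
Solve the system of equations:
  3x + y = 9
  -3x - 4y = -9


Using Cramer's rule:
Determinant D = (3)(-4) - (-3)(1) = -12 + 3 = -9
Dx = (9)(-4) - (-9)(1) = -36 + 9 = -27
Dy = (3)(-9) - (-3)(9) = -27 + 27 = 0
x = Dx/D = -27/-9 = 3
y = Dy/D = 0/-9 = 0

x = 3, y = 0


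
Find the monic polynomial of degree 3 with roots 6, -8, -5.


A monic polynomial with roots 6, -8, -5 is:
p(x) = (x - 6)(x + 8)(x + 5)
After multiplying by (x - 6): x - 6
After multiplying by (x + 8): x^2 + 2x - 48
After multiplying by (x + 5): x^3 + 7x^2 - 38x - 240

x^3 + 7x^2 - 38x - 240


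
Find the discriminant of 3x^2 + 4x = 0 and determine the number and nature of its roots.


For ax^2 + bx + c = 0, discriminant D = b^2 - 4ac
Here a = 3, b = 4, c = 0
D = (4)^2 - 4(3)(0) = 16 - 0 = 16

D = 16 > 0 and is a perfect square (sqrt = 4)
The equation has 2 distinct real rational roots.

Discriminant = 16, 2 distinct real rational roots


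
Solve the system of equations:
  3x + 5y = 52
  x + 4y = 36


Using Cramer's rule:
Determinant D = (3)(4) - (1)(5) = 12 - 5 = 7
Dx = (52)(4) - (36)(5) = 208 - 180 = 28
Dy = (3)(36) - (1)(52) = 108 - 52 = 56
x = Dx/D = 28/7 = 4
y = Dy/D = 56/7 = 8

x = 4, y = 8


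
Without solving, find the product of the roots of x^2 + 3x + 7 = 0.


By Vieta's formulas for ax^2 + bx + c = 0:
  Sum of roots = -b/a
  Product of roots = c/a

Here a = 1, b = 3, c = 7
Sum = -(3)/1 = -3
Product = 7/1 = 7

Product = 7


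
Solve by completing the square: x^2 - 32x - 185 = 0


Start: x^2 - 32x - 185 = 0
Move constant: x^2 - 32x = 185
Half of -32 is -16, squared is 256
Add 256 to both sides: x^2 - 32x + 256 = 441
(x - 16)^2 = 441
x - 16 = ±21
x = 16 + 21 = 37 or x = 16 - 21 = -5

x = -5, x = 37


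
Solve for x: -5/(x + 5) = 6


Multiply both sides by (x + 5): -5 = 6(x + 5)
Distribute: -5 = 6x + 30
6x = -5 - 30 = -35
x = -35/6

x = -35/6


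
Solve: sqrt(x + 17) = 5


Square both sides: x + 17 = 5^2 = 25
x = 25 - 17 = 8
x = 8
Check: sqrt(1*8 + 17) = sqrt(25) = 5 ✓

x = 8


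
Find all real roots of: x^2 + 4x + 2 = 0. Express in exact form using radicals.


Using the quadratic formula: x = (-b ± sqrt(b^2 - 4ac)) / (2a)
Here a = 1, b = 4, c = 2
Discriminant = b^2 - 4ac = 4^2 - 4(1)(2) = 16 - 8 = 8
Since discriminant = 8 > 0, there are two real roots.
x = (-4 ± 2*sqrt(2)) / 2
Simplifying: x = -2 ± sqrt(2)
Numerically: x ≈ -0.5858 or x ≈ -3.4142

x = -2 + sqrt(2) or x = -2 - sqrt(2)


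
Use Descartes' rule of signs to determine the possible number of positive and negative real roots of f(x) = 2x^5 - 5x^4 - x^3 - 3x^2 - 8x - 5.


Descartes' rule of signs:

For positive roots, count sign changes in f(x) = 2x^5 - 5x^4 - x^3 - 3x^2 - 8x - 5:
Signs of coefficients: +, -, -, -, -, -
Number of sign changes: 1
Possible positive real roots: 1

For negative roots, examine f(-x) = -2x^5 - 5x^4 + x^3 - 3x^2 + 8x - 5:
Signs of coefficients: -, -, +, -, +, -
Number of sign changes: 4
Possible negative real roots: 4, 2, 0

Positive roots: 1; Negative roots: 4 or 2 or 0
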